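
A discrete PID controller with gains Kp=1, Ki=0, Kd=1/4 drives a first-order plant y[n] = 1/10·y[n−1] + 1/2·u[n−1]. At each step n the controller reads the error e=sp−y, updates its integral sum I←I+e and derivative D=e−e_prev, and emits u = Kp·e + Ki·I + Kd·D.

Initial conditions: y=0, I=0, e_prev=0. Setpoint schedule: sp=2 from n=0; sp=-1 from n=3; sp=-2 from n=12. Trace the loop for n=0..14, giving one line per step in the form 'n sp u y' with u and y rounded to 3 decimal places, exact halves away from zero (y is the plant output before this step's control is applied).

0 2 2.500 0.000
1 2 0.438 1.250
2 2 1.883 0.344
3 -1 -2.884 0.976
4 -1 0.924 -1.344
5 -1 -1.746 0.328
6 -1 0.132 -0.840
7 -1 -1.188 -0.018
8 -1 -0.260 -0.596
9 -1 -0.912 -0.190
10 -1 -0.454 -0.475
11 -1 -0.776 -0.274
12 -2 -1.799 -0.415
13 -2 -0.927 -0.941
14 -2 -1.538 -0.558

(exact arithmetic carried between steps; '≈' marks a value shown rounded to 6 d.p. or computed from one; I and e_prev carry over from the previous line; the table rounds u and y to 3 d.p., halves away from zero)
n=0: y=0, sp=2, e=sp−y=2; I=2, D=e−e_prev=2; u=1·2+0·2+1/4·2=2.5; next y=1/10·0+1/2·2.5=1.25
n=1: y=1.25, sp=2, e=sp−y=0.75; I=2.75, D=e−e_prev=-1.25; u=1·0.75+0·2.75+1/4·(-1.25)=0.4375; next y=1/10·1.25+1/2·0.4375=0.34375
n=2: y=0.34375, sp=2, e=sp−y=1.65625; I=4.40625, D=e−e_prev=0.90625; u=1·1.65625+0·4.40625+1/4·0.90625≈1.882813; next y=1/10·0.34375+1/2·1.882813≈0.975781
n=3: y≈0.975781, sp=-1, e=sp−y≈-1.975781; I≈2.430469, D=e−e_prev≈-3.632031; u=1·(-1.975781)+0·2.430469+1/4·(-3.632031)≈-2.883789; next y=1/10·0.975781+1/2·(-2.883789)≈-1.344316
n=4: y≈-1.344316, sp=-1, e=sp−y≈0.344316; I≈2.774785, D=e−e_prev≈2.320098; u=1·0.344316+0·2.774785+1/4·2.320098≈0.924341; next y=1/10·(-1.344316)+1/2·0.924341≈0.327739
n=5: y≈0.327739, sp=-1, e=sp−y≈-1.327739; I≈1.447046, D=e−e_prev≈-1.672055; u=1·(-1.327739)+0·1.447046+1/4·(-1.672055)≈-1.745753; next y=1/10·0.327739+1/2·(-1.745753)≈-0.840102
n=6: y≈-0.840102, sp=-1, e=sp−y≈-0.159898; I≈1.287149, D=e−e_prev≈1.167841; u=1·(-0.159898)+0·1.287149+1/4·1.167841≈0.132063; next y=1/10·(-0.840102)+1/2·0.132063≈-0.017979
n=7: y≈-0.017979, sp=-1, e=sp−y≈-0.982021; I≈0.305128, D=e−e_prev≈-0.822124; u=1·(-0.982021)+0·0.305128+1/4·(-0.822124)≈-1.187552; next y=1/10·(-0.017979)+1/2·(-1.187552)≈-0.595574
n=8: y≈-0.595574, sp=-1, e=sp−y≈-0.404426; I≈-0.099298, D=e−e_prev≈0.577595; u=1·(-0.404426)+0·(-0.099298)+1/4·0.577595≈-0.260027; next y=1/10·(-0.595574)+1/2·(-0.260027)≈-0.189571
n=9: y≈-0.189571, sp=-1, e=sp−y≈-0.810429; I≈-0.909727, D=e−e_prev≈-0.406003; u=1·(-0.810429)+0·(-0.909727)+1/4·(-0.406003)≈-0.911930; next y=1/10·(-0.189571)+1/2·(-0.911930)≈-0.474922
n=10: y≈-0.474922, sp=-1, e=sp−y≈-0.525078; I≈-1.434805, D=e−e_prev≈0.285351; u=1·(-0.525078)+0·(-1.434805)+1/4·0.285351≈-0.453740; next y=1/10·(-0.474922)+1/2·(-0.453740)≈-0.274362
n=11: y≈-0.274362, sp=-1, e=sp−y≈-0.725638; I≈-2.160443, D=e−e_prev≈-0.200560; u=1·(-0.725638)+0·(-2.160443)+1/4·(-0.200560)≈-0.775778; next y=1/10·(-0.274362)+1/2·(-0.775778)≈-0.415325
n=12: y≈-0.415325, sp=-2, e=sp−y≈-1.584675; I≈-3.745118, D=e−e_prev≈-0.859037; u=1·(-1.584675)+0·(-3.745118)+1/4·(-0.859037)≈-1.799434; next y=1/10·(-0.415325)+1/2·(-1.799434)≈-0.941250
n=13: y≈-0.941250, sp=-2, e=sp−y≈-1.058750; I≈-4.803868, D=e−e_prev≈0.525925; u=1·(-1.058750)+0·(-4.803868)+1/4·0.525925≈-0.927269; next y=1/10·(-0.941250)+1/2·(-0.927269)≈-0.557760
n=14: y≈-0.557760, sp=-2, e=sp−y≈-1.442240; I≈-6.246109, D=e−e_prev≈-0.383490; u=1·(-1.442240)+0·(-6.246109)+1/4·(-0.383490)≈-1.538113; next y=1/10·(-0.557760)+1/2·(-1.538113)≈-0.824832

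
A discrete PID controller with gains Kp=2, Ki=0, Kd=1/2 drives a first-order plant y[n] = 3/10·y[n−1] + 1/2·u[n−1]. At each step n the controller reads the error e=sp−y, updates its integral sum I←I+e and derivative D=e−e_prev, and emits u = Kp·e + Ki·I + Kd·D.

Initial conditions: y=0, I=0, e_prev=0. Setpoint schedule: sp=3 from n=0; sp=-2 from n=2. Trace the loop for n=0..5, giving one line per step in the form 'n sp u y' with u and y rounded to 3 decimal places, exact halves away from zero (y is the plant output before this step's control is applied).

(exact arithmetic carried between steps; '≈' marks a value shown rounded to 6 d.p. or computed from one; I and e_prev carry over from the previous line; the table rounds u and y to 3 d.p., halves away from zero)
n=0: y=0, sp=3, e=sp−y=3; I=3, D=e−e_prev=3; u=2·3+0·3+1/2·3=7.5; next y=3/10·0+1/2·7.5=3.75
n=1: y=3.75, sp=3, e=sp−y=-0.75; I=2.25, D=e−e_prev=-3.75; u=2·(-0.75)+0·2.25+1/2·(-3.75)=-3.375; next y=3/10·3.75+1/2·(-3.375)=-0.5625
n=2: y=-0.5625, sp=-2, e=sp−y=-1.4375; I=0.8125, D=e−e_prev=-0.6875; u=2·(-1.4375)+0·0.8125+1/2·(-0.6875)=-3.21875; next y=3/10·(-0.5625)+1/2·(-3.21875)=-1.778125
n=3: y=-1.778125, sp=-2, e=sp−y=-0.221875; I=0.590625, D=e−e_prev=1.215625; u=2·(-0.221875)+0·0.590625+1/2·1.215625≈0.164063; next y=3/10·(-1.778125)+1/2·0.164063≈-0.451406
n=4: y≈-0.451406, sp=-2, e=sp−y≈-1.548594; I≈-0.957969, D=e−e_prev≈-1.326719; u=2·(-1.548594)+0·(-0.957969)+1/2·(-1.326719)≈-3.760547; next y=3/10·(-0.451406)+1/2·(-3.760547)≈-2.015695
n=5: y≈-2.015695, sp=-2, e=sp−y≈0.015695; I≈-0.942273, D=e−e_prev≈1.564289; u=2·0.015695+0·(-0.942273)+1/2·1.564289≈0.813535; next y=3/10·(-2.015695)+1/2·0.813535≈-0.197941

0 3 7.500 0.000
1 3 -3.375 3.750
2 -2 -3.219 -0.563
3 -2 0.164 -1.778
4 -2 -3.761 -0.451
5 -2 0.814 -2.016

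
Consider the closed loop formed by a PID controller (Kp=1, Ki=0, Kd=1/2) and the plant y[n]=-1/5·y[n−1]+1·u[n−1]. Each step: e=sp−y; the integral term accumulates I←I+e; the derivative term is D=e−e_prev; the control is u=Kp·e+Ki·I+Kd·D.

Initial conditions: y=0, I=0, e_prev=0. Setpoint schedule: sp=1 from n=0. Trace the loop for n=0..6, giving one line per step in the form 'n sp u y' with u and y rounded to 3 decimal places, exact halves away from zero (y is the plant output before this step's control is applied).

(exact arithmetic carried between steps; '≈' marks a value shown rounded to 6 d.p. or computed from one; I and e_prev carry over from the previous line; the table rounds u and y to 3 d.p., halves away from zero)
n=0: y=0, sp=1, e=sp−y=1; I=1, D=e−e_prev=1; u=1·1+0·1+1/2·1=1.5; next y=-1/5·0+1·1.5=1.5
n=1: y=1.5, sp=1, e=sp−y=-0.5; I=0.5, D=e−e_prev=-1.5; u=1·(-0.5)+0·0.5+1/2·(-1.5)=-1.25; next y=-1/5·1.5+1·(-1.25)=-1.55
n=2: y=-1.55, sp=1, e=sp−y=2.55; I=3.05, D=e−e_prev=3.05; u=1·2.55+0·3.05+1/2·3.05=4.075; next y=-1/5·(-1.55)+1·4.075=4.385
n=3: y=4.385, sp=1, e=sp−y=-3.385; I=-0.335, D=e−e_prev=-5.935; u=1·(-3.385)+0·(-0.335)+1/2·(-5.935)=-6.3525; next y=-1/5·4.385+1·(-6.3525)=-7.2295
n=4: y=-7.2295, sp=1, e=sp−y=8.2295; I=7.8945, D=e−e_prev=11.6145; u=1·8.2295+0·7.8945+1/2·11.6145=14.03675; next y=-1/5·(-7.2295)+1·14.03675=15.48265
n=5: y=15.48265, sp=1, e=sp−y=-14.48265; I=-6.58815, D=e−e_prev=-22.71215; u=1·(-14.48265)+0·(-6.58815)+1/2·(-22.71215)=-25.838725; next y=-1/5·15.48265+1·(-25.838725)=-28.935255
n=6: y=-28.935255, sp=1, e=sp−y=29.935255; I=23.347105, D=e−e_prev=44.417905; u=1·29.935255+0·23.347105+1/2·44.417905≈52.144208; next y=-1/5·(-28.935255)+1·52.144208≈57.931259

0 1 1.500 0.000
1 1 -1.250 1.500
2 1 4.075 -1.550
3 1 -6.353 4.385
4 1 14.037 -7.230
5 1 -25.839 15.483
6 1 52.144 -28.935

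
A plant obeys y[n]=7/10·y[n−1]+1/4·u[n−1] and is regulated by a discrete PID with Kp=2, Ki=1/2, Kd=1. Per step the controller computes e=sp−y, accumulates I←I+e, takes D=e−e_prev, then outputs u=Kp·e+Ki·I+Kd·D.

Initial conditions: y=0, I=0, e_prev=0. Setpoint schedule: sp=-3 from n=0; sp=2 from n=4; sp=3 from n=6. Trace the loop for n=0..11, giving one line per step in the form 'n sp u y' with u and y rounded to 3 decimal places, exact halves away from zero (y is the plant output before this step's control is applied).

0 -3 -10.500 0.000
1 -3 0.188 -2.625
2 -3 -5.545 -1.791
3 -3 -2.344 -2.640
4 2 13.406 -2.434
5 2 -3.457 1.648
6 3 9.056 0.289
7 3 0.433 2.466
8 3 5.088 1.835
9 3 2.513 2.556
10 3 3.942 2.418
11 3 3.184 2.678

(exact arithmetic carried between steps; '≈' marks a value shown rounded to 6 d.p. or computed from one; I and e_prev carry over from the previous line; the table rounds u and y to 3 d.p., halves away from zero)
n=0: y=0, sp=-3, e=sp−y=-3; I=-3, D=e−e_prev=-3; u=2·(-3)+1/2·(-3)+1·(-3)=-10.5; next y=7/10·0+1/4·(-10.5)=-2.625
n=1: y=-2.625, sp=-3, e=sp−y=-0.375; I=-3.375, D=e−e_prev=2.625; u=2·(-0.375)+1/2·(-3.375)+1·2.625=0.1875; next y=7/10·(-2.625)+1/4·0.1875=-1.790625
n=2: y=-1.790625, sp=-3, e=sp−y=-1.209375; I=-4.584375, D=e−e_prev=-0.834375; u=2·(-1.209375)+1/2·(-4.584375)+1·(-0.834375)≈-5.545313; next y=7/10·(-1.790625)+1/4·(-5.545313)≈-2.639766
n=3: y≈-2.639766, sp=-3, e=sp−y≈-0.360234; I≈-4.944609, D=e−e_prev≈0.849141; u=2·(-0.360234)+1/2·(-4.944609)+1·0.849141≈-2.343633; next y=7/10·(-2.639766)+1/4·(-2.343633)≈-2.433744
n=4: y≈-2.433744, sp=2, e=sp−y≈4.433744; I≈-0.510865, D=e−e_prev≈4.793979; u=2·4.433744+1/2·(-0.510865)+1·4.793979≈13.406034; next y=7/10·(-2.433744)+1/4·13.406034≈1.647888
n=5: y≈1.647888, sp=2, e=sp−y≈0.352112; I≈-0.158753, D=e−e_prev≈-4.081632; u=2·0.352112+1/2·(-0.158753)+1·(-4.081632)≈-3.456784; next y=7/10·1.647888+1/4·(-3.456784)≈0.289325
n=6: y≈0.289325, sp=3, e=sp−y≈2.710675; I≈2.551922, D=e−e_prev≈2.358562; u=2·2.710675+1/2·2.551922+1·2.358562≈9.055872; next y=7/10·0.289325+1/4·9.055872≈2.466496
n=7: y≈2.466496, sp=3, e=sp−y≈0.533504; I≈3.085426, D=e−e_prev≈-2.177170; u=2·0.533504+1/2·3.085426+1·(-2.177170)≈0.432551; next y=7/10·2.466496+1/4·0.432551≈1.834685
n=8: y≈1.834685, sp=3, e=sp−y≈1.165315; I≈4.250741, D=e−e_prev≈0.631811; u=2·1.165315+1/2·4.250741+1·0.631811≈5.087812; next y=7/10·1.834685+1/4·5.087812≈2.556232
n=9: y≈2.556232, sp=3, e=sp−y≈0.443768; I≈4.694509, D=e−e_prev≈-0.721548; u=2·0.443768+1/2·4.694509+1·(-0.721548)≈2.513242; next y=7/10·2.556232+1/4·2.513242≈2.417673
n=10: y≈2.417673, sp=3, e=sp−y≈0.582327; I≈5.276835, D=e−e_prev≈0.138559; u=2·0.582327+1/2·5.276835+1·0.138559≈3.941631; next y=7/10·2.417673+1/4·3.941631≈2.677779
n=11: y≈2.677779, sp=3, e=sp−y≈0.322221; I≈5.599057, D=e−e_prev≈-0.260106; u=2·0.322221+1/2·5.599057+1·(-0.260106)≈3.183865; next y=7/10·2.677779+1/4·3.183865≈2.670411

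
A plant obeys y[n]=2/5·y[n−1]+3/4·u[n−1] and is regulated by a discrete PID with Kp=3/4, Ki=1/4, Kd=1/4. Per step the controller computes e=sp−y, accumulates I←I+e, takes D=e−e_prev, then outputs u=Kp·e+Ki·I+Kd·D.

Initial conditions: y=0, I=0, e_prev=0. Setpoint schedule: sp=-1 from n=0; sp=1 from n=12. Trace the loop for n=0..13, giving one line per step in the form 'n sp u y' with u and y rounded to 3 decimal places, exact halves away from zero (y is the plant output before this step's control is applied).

(exact arithmetic carried between steps; '≈' marks a value shown rounded to 6 d.p. or computed from one; I and e_prev carry over from the previous line; the table rounds u and y to 3 d.p., halves away from zero)
n=0: y=0, sp=-1, e=sp−y=-1; I=-1, D=e−e_prev=-1; u=3/4·(-1)+1/4·(-1)+1/4·(-1)=-1.25; next y=2/5·0+3/4·(-1.25)=-0.9375
n=1: y=-0.9375, sp=-1, e=sp−y=-0.0625; I=-1.0625, D=e−e_prev=0.9375; u=3/4·(-0.0625)+1/4·(-1.0625)+1/4·0.9375=-0.078125; next y=2/5·(-0.9375)+3/4·(-0.078125)≈-0.433594
n=2: y≈-0.433594, sp=-1, e=sp−y≈-0.566406; I≈-1.628906, D=e−e_prev≈-0.503906; u=3/4·(-0.566406)+1/4·(-1.628906)+1/4·(-0.503906)≈-0.958008; next y=2/5·(-0.433594)+3/4·(-0.958008)≈-0.891943
n=3: y≈-0.891943, sp=-1, e=sp−y≈-0.108057; I≈-1.736963, D=e−e_prev≈0.458350; u=3/4·(-0.108057)+1/4·(-1.736963)+1/4·0.458350≈-0.400696; next y=2/5·(-0.891943)+3/4·(-0.400696)≈-0.657299
n=4: y≈-0.657299, sp=-1, e=sp−y≈-0.342701; I≈-2.079664, D=e−e_prev≈-0.234644; u=3/4·(-0.342701)+1/4·(-2.079664)+1/4·(-0.234644)≈-0.835603; next y=2/5·(-0.657299)+3/4·(-0.835603)≈-0.889622
n=5: y≈-0.889622, sp=-1, e=sp−y≈-0.110378; I≈-2.190042, D=e−e_prev≈0.232322; u=3/4·(-0.110378)+1/4·(-2.190042)+1/4·0.232322≈-0.572214; next y=2/5·(-0.889622)+3/4·(-0.572214)≈-0.785009
n=6: y≈-0.785009, sp=-1, e=sp−y≈-0.214991; I≈-2.405033, D=e−e_prev≈-0.104613; u=3/4·(-0.214991)+1/4·(-2.405033)+1/4·(-0.104613)≈-0.788655; next y=2/5·(-0.785009)+3/4·(-0.788655)≈-0.905495
n=7: y≈-0.905495, sp=-1, e=sp−y≈-0.094505; I≈-2.499539, D=e−e_prev≈0.120486; u=3/4·(-0.094505)+1/4·(-2.499539)+1/4·0.120486≈-0.665642; next y=2/5·(-0.905495)+3/4·(-0.665642)≈-0.861430
n=8: y≈-0.861430, sp=-1, e=sp−y≈-0.138570; I≈-2.638109, D=e−e_prev≈-0.044065; u=3/4·(-0.138570)+1/4·(-2.638109)+1/4·(-0.044065)≈-0.774471; next y=2/5·(-0.861430)+3/4·(-0.774471)≈-0.925425
n=9: y≈-0.925425, sp=-1, e=sp−y≈-0.074575; I≈-2.712684, D=e−e_prev≈0.063996; u=3/4·(-0.074575)+1/4·(-2.712684)+1/4·0.063996≈-0.718103; next y=2/5·(-0.925425)+3/4·(-0.718103)≈-0.908747
n=10: y≈-0.908747, sp=-1, e=sp−y≈-0.091253; I≈-2.803936, D=e−e_prev≈-0.016678; u=3/4·(-0.091253)+1/4·(-2.803936)+1/4·(-0.016678)≈-0.773593; next y=2/5·(-0.908747)+3/4·(-0.773593)≈-0.943694
n=11: y≈-0.943694, sp=-1, e=sp−y≈-0.056306; I≈-2.860243, D=e−e_prev≈0.034946; u=3/4·(-0.056306)+1/4·(-2.860243)+1/4·0.034946≈-0.748554; next y=2/5·(-0.943694)+3/4·(-0.748554)≈-0.938893
n=12: y≈-0.938893, sp=1, e=sp−y≈1.938893; I≈-0.921350, D=e−e_prev≈1.995199; u=3/4·1.938893+1/4·(-0.921350)+1/4·1.995199≈1.722632; next y=2/5·(-0.938893)+3/4·1.722632≈0.916417
n=13: y≈0.916417, sp=1, e=sp−y≈0.083583; I≈-0.837767, D=e−e_prev≈-1.855310; u=3/4·0.083583+1/4·(-0.837767)+1/4·(-1.855310)≈-0.610582; next y=2/5·0.916417+3/4·(-0.610582)≈-0.091370

0 -1 -1.250 0.000
1 -1 -0.078 -0.938
2 -1 -0.958 -0.434
3 -1 -0.401 -0.892
4 -1 -0.836 -0.657
5 -1 -0.572 -0.890
6 -1 -0.789 -0.785
7 -1 -0.666 -0.905
8 -1 -0.774 -0.861
9 -1 -0.718 -0.925
10 -1 -0.774 -0.909
11 -1 -0.749 -0.944
12 1 1.723 -0.939
13 1 -0.611 0.916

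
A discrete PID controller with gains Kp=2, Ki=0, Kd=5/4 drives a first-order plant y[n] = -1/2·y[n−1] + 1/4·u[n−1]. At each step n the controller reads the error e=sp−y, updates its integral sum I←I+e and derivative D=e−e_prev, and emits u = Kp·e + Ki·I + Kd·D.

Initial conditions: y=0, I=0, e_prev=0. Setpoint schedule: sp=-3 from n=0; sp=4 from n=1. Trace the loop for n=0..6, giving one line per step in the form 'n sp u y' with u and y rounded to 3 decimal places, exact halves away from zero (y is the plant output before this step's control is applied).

(exact arithmetic carried between steps; '≈' marks a value shown rounded to 6 d.p. or computed from one; I and e_prev carry over from the previous line; the table rounds u and y to 3 d.p., halves away from zero)
n=0: y=0, sp=-3, e=sp−y=-3; I=-3, D=e−e_prev=-3; u=2·(-3)+0·(-3)+5/4·(-3)=-9.75; next y=-1/2·0+1/4·(-9.75)=-2.4375
n=1: y=-2.4375, sp=4, e=sp−y=6.4375; I=3.4375, D=e−e_prev=9.4375; u=2·6.4375+0·3.4375+5/4·9.4375=24.671875; next y=-1/2·(-2.4375)+1/4·24.671875≈7.386719
n=2: y≈7.386719, sp=4, e=sp−y≈-3.386719; I≈0.050781, D=e−e_prev≈-9.824219; u=2·(-3.386719)+0·0.050781+5/4·(-9.824219)≈-19.053711; next y=-1/2·7.386719+1/4·(-19.053711)≈-8.456787
n=3: y≈-8.456787, sp=4, e=sp−y≈12.456787; I≈12.507568, D=e−e_prev≈15.843506; u=2·12.456787+0·12.507568+5/4·15.843506≈44.717957; next y=-1/2·(-8.456787)+1/4·44.717957≈15.407883
n=4: y≈15.407883, sp=4, e=sp−y≈-11.407883; I≈1.099686, D=e−e_prev≈-23.864670; u=2·(-11.407883)+0·1.099686+5/4·(-23.864670)≈-52.646603; next y=-1/2·15.407883+1/4·(-52.646603)≈-20.865592
n=5: y≈-20.865592, sp=4, e=sp−y≈24.865592; I≈25.965278, D=e−e_prev≈36.273475; u=2·24.865592+0·25.965278+5/4·36.273475≈95.073027; next y=-1/2·(-20.865592)+1/4·95.073027≈34.201053
n=6: y≈34.201053, sp=4, e=sp−y≈-30.201053; I≈-4.235775, D=e−e_prev≈-55.066645; u=2·(-30.201053)+0·(-4.235775)+5/4·(-55.066645)≈-129.235412; next y=-1/2·34.201053+1/4·(-129.235412)≈-49.409379

0 -3 -9.750 0.000
1 4 24.672 -2.438
2 4 -19.054 7.387
3 4 44.718 -8.457
4 4 -52.647 15.408
5 4 95.073 -20.866
6 4 -129.235 34.201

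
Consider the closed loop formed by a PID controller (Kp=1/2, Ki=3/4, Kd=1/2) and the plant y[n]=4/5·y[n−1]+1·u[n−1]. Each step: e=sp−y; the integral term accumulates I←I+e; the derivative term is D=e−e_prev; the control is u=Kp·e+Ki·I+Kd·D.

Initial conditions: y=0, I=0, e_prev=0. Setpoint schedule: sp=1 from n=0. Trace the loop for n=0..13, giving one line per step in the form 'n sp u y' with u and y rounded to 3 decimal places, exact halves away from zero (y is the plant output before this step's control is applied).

(exact arithmetic carried between steps; '≈' marks a value shown rounded to 6 d.p. or computed from one; I and e_prev carry over from the previous line; the table rounds u and y to 3 d.p., halves away from zero)
n=0: y=0, sp=1, e=sp−y=1; I=1, D=e−e_prev=1; u=1/2·1+3/4·1+1/2·1=1.75; next y=4/5·0+1·1.75=1.75
n=1: y=1.75, sp=1, e=sp−y=-0.75; I=0.25, D=e−e_prev=-1.75; u=1/2·(-0.75)+3/4·0.25+1/2·(-1.75)=-1.0625; next y=4/5·1.75+1·(-1.0625)=0.3375
n=2: y=0.3375, sp=1, e=sp−y=0.6625; I=0.9125, D=e−e_prev=1.4125; u=1/2·0.6625+3/4·0.9125+1/2·1.4125=1.721875; next y=4/5·0.3375+1·1.721875=1.991875
n=3: y=1.991875, sp=1, e=sp−y=-0.991875; I=-0.079375, D=e−e_prev=-1.654375; u=1/2·(-0.991875)+3/4·(-0.079375)+1/2·(-1.654375)≈-1.382656; next y=4/5·1.991875+1·(-1.382656)≈0.210844
n=4: y≈0.210844, sp=1, e=sp−y≈0.789156; I≈0.709781, D=e−e_prev≈1.781031; u=1/2·0.789156+3/4·0.709781+1/2·1.781031≈1.817430; next y=4/5·0.210844+1·1.817430≈1.986105
n=5: y≈1.986105, sp=1, e=sp−y≈-0.986105; I≈-0.276323, D=e−e_prev≈-1.775261; u=1/2·(-0.986105)+3/4·(-0.276323)+1/2·(-1.775261)≈-1.587925; next y=4/5·1.986105+1·(-1.587925)≈0.000958
n=6: y≈0.000958, sp=1, e=sp−y≈0.999042; I≈0.722718, D=e−e_prev≈1.985146; u=1/2·0.999042+3/4·0.722718+1/2·1.985146≈2.034133; next y=4/5·0.000958+1·2.034133≈2.034899
n=7: y≈2.034899, sp=1, e=sp−y≈-1.034899; I≈-0.312181, D=e−e_prev≈-2.033941; u=1/2·(-1.034899)+3/4·(-0.312181)+1/2·(-2.033941)≈-1.768556; next y=4/5·2.034899+1·(-1.768556)≈-0.140637
n=8: y≈-0.140637, sp=1, e=sp−y≈1.140637; I≈0.828455, D=e−e_prev≈2.175536; u=1/2·1.140637+3/4·0.828455+1/2·2.175536≈2.279428; next y=4/5·(-0.140637)+1·2.279428≈2.166919
n=9: y≈2.166919, sp=1, e=sp−y≈-1.166919; I≈-0.338463, D=e−e_prev≈-2.307555; u=1/2·(-1.166919)+3/4·(-0.338463)+1/2·(-2.307555)≈-1.991084; next y=4/5·2.166919+1·(-1.991084)≈-0.257549
n=10: y≈-0.257549, sp=1, e=sp−y≈1.257549; I≈0.919086, D=e−e_prev≈2.424468; u=1/2·1.257549+3/4·0.919086+1/2·2.424468≈2.530323; next y=4/5·(-0.257549)+1·2.530323≈2.324284
n=11: y≈2.324284, sp=1, e=sp−y≈-1.324284; I≈-0.405198, D=e−e_prev≈-2.581833; u=1/2·(-1.324284)+3/4·(-0.405198)+1/2·(-2.581833)≈-2.256957; next y=4/5·2.324284+1·(-2.256957)≈-0.397530
n=12: y≈-0.397530, sp=1, e=sp−y≈1.397530; I≈0.992332, D=e−e_prev≈2.721813; u=1/2·1.397530+3/4·0.992332+1/2·2.721813≈2.803920; next y=4/5·(-0.397530)+1·2.803920≈2.485897
n=13: y≈2.485897, sp=1, e=sp−y≈-1.485897; I≈-0.493565, D=e−e_prev≈-2.883426; u=1/2·(-1.485897)+3/4·(-0.493565)+1/2·(-2.883426)≈-2.554835; next y=4/5·2.485897+1·(-2.554835)≈-0.566118

0 1 1.750 0.000
1 1 -1.063 1.750
2 1 1.722 0.338
3 1 -1.383 1.992
4 1 1.817 0.211
5 1 -1.588 1.986
6 1 2.034 0.001
7 1 -1.769 2.035
8 1 2.279 -0.141
9 1 -1.991 2.167
10 1 2.530 -0.258
11 1 -2.257 2.324
12 1 2.804 -0.398
13 1 -2.555 2.486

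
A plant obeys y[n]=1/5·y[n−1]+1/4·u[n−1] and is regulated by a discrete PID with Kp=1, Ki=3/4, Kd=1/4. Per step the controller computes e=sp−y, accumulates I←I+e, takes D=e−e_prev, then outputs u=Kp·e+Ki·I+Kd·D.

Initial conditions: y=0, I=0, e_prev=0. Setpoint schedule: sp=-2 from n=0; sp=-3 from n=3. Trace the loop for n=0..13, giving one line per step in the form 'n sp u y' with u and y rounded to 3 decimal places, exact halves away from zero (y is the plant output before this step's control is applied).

0 -2 -4.000 0.000
1 -2 -3.000 -1.000
2 -2 -4.100 -0.950
3 -3 -6.345 -1.215
4 -3 -6.272 -1.829
5 -3 -7.094 -1.934
6 -3 -7.467 -2.160
7 -3 -7.876 -2.299
8 -3 -8.177 -2.429
9 -3 -8.435 -2.530
10 -3 -8.643 -2.615
11 -3 -8.816 -2.684
12 -3 -8.956 -2.741
13 -3 -9.072 -2.787

(exact arithmetic carried between steps; '≈' marks a value shown rounded to 6 d.p. or computed from one; I and e_prev carry over from the previous line; the table rounds u and y to 3 d.p., halves away from zero)
n=0: y=0, sp=-2, e=sp−y=-2; I=-2, D=e−e_prev=-2; u=1·(-2)+3/4·(-2)+1/4·(-2)=-4; next y=1/5·0+1/4·(-4)=-1
n=1: y=-1, sp=-2, e=sp−y=-1; I=-3, D=e−e_prev=1; u=1·(-1)+3/4·(-3)+1/4·1=-3; next y=1/5·(-1)+1/4·(-3)=-0.95
n=2: y=-0.95, sp=-2, e=sp−y=-1.05; I=-4.05, D=e−e_prev=-0.05; u=1·(-1.05)+3/4·(-4.05)+1/4·(-0.05)=-4.1; next y=1/5·(-0.95)+1/4·(-4.1)=-1.215
n=3: y=-1.215, sp=-3, e=sp−y=-1.785; I=-5.835, D=e−e_prev=-0.735; u=1·(-1.785)+3/4·(-5.835)+1/4·(-0.735)=-6.345; next y=1/5·(-1.215)+1/4·(-6.345)=-1.82925
n=4: y=-1.82925, sp=-3, e=sp−y=-1.17075; I=-7.00575, D=e−e_prev=0.61425; u=1·(-1.17075)+3/4·(-7.00575)+1/4·0.61425=-6.2715; next y=1/5·(-1.82925)+1/4·(-6.2715)=-1.933725
n=5: y=-1.933725, sp=-3, e=sp−y=-1.066275; I=-8.072025, D=e−e_prev=0.104475; u=1·(-1.066275)+3/4·(-8.072025)+1/4·0.104475=-7.094175; next y=1/5·(-1.933725)+1/4·(-7.094175)≈-2.160289
n=6: y≈-2.160289, sp=-3, e=sp−y≈-0.839711; I≈-8.911736, D=e−e_prev≈0.226564; u=1·(-0.839711)+3/4·(-8.911736)+1/4·0.226564≈-7.466873; next y=1/5·(-2.160289)+1/4·(-7.466873)≈-2.298776
n=7: y≈-2.298776, sp=-3, e=sp−y≈-0.701224; I≈-9.612960, D=e−e_prev≈0.138487; u=1·(-0.701224)+3/4·(-9.612960)+1/4·0.138487≈-7.876323; next y=1/5·(-2.298776)+1/4·(-7.876323)≈-2.428836
n=8: y≈-2.428836, sp=-3, e=sp−y≈-0.571164; I≈-10.184125, D=e−e_prev≈0.130060; u=1·(-0.571164)+3/4·(-10.184125)+1/4·0.130060≈-8.176743; next y=1/5·(-2.428836)+1/4·(-8.176743)≈-2.529953
n=9: y≈-2.529953, sp=-3, e=sp−y≈-0.470047; I≈-10.654172, D=e−e_prev≈0.101117; u=1·(-0.470047)+3/4·(-10.654172)+1/4·0.101117≈-8.435397; next y=1/5·(-2.529953)+1/4·(-8.435397)≈-2.614840
n=10: y≈-2.614840, sp=-3, e=sp−y≈-0.385160; I≈-11.039332, D=e−e_prev≈0.084887; u=1·(-0.385160)+3/4·(-11.039332)+1/4·0.084887≈-8.643438; next y=1/5·(-2.614840)+1/4·(-8.643438)≈-2.683827
n=11: y≈-2.683827, sp=-3, e=sp−y≈-0.316173; I≈-11.355505, D=e−e_prev≈0.068988; u=1·(-0.316173)+3/4·(-11.355505)+1/4·0.068988≈-8.815554; next y=1/5·(-2.683827)+1/4·(-8.815554)≈-2.740654
n=12: y≈-2.740654, sp=-3, e=sp−y≈-0.259346; I≈-11.614851, D=e−e_prev≈0.056827; u=1·(-0.259346)+3/4·(-11.614851)+1/4·0.056827≈-8.956277; next y=1/5·(-2.740654)+1/4·(-8.956277)≈-2.787200
n=13: y≈-2.787200, sp=-3, e=sp−y≈-0.212800; I≈-11.827651, D=e−e_prev≈0.046546; u=1·(-0.212800)+3/4·(-11.827651)+1/4·0.046546≈-9.071901; next y=1/5·(-2.787200)+1/4·(-9.071901)≈-2.825415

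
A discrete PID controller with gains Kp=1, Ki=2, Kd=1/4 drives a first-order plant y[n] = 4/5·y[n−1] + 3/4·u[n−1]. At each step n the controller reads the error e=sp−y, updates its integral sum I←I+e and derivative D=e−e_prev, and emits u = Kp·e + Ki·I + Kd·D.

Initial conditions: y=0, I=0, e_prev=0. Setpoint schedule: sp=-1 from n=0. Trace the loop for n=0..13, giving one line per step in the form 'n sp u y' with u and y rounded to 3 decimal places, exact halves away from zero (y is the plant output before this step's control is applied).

0 -1 -3.250 0.000
1 -1 2.922 -2.438
2 -1 -3.519 0.241
3 -1 3.402 -2.446
4 -1 -4.260 0.595
5 -1 4.082 -2.719
6 -1 -5.025 0.886
7 -1 4.929 -3.060
8 -1 -5.940 1.248
9 -1 5.931 -3.456
10 -1 -7.036 1.683
11 -1 7.126 -3.930
12 -1 -8.342 2.201
13 -1 8.553 -4.496

(exact arithmetic carried between steps; '≈' marks a value shown rounded to 6 d.p. or computed from one; I and e_prev carry over from the previous line; the table rounds u and y to 3 d.p., halves away from zero)
n=0: y=0, sp=-1, e=sp−y=-1; I=-1, D=e−e_prev=-1; u=1·(-1)+2·(-1)+1/4·(-1)=-3.25; next y=4/5·0+3/4·(-3.25)=-2.4375
n=1: y=-2.4375, sp=-1, e=sp−y=1.4375; I=0.4375, D=e−e_prev=2.4375; u=1·1.4375+2·0.4375+1/4·2.4375=2.921875; next y=4/5·(-2.4375)+3/4·2.921875≈0.241406
n=2: y≈0.241406, sp=-1, e=sp−y≈-1.241406; I≈-0.803906, D=e−e_prev≈-2.678906; u=1·(-1.241406)+2·(-0.803906)+1/4·(-2.678906)≈-3.518945; next y=4/5·0.241406+3/4·(-3.518945)≈-2.446084
n=3: y≈-2.446084, sp=-1, e=sp−y≈1.446084; I≈0.642178, D=e−e_prev≈2.687490; u=1·1.446084+2·0.642178+1/4·2.687490≈3.402312; next y=4/5·(-2.446084)+3/4·3.402312≈0.594867
n=4: y≈0.594867, sp=-1, e=sp−y≈-1.594867; I≈-0.952689, D=e−e_prev≈-3.040951; u=1·(-1.594867)+2·(-0.952689)+1/4·(-3.040951)≈-4.260483; next y=4/5·0.594867+3/4·(-4.260483)≈-2.719469
n=5: y≈-2.719469, sp=-1, e=sp−y≈1.719469; I≈0.766779, D=e−e_prev≈3.314335; u=1·1.719469+2·0.766779+1/4·3.314335≈4.081611; next y=4/5·(-2.719469)+3/4·4.081611≈0.885634
n=6: y≈0.885634, sp=-1, e=sp−y≈-1.885634; I≈-1.118854, D=e−e_prev≈-3.605102; u=1·(-1.885634)+2·(-1.118854)+1/4·(-3.605102)≈-5.024618; next y=4/5·0.885634+3/4·(-5.024618)≈-3.059956
n=7: y≈-3.059956, sp=-1, e=sp−y≈2.059956; I≈0.941102, D=e−e_prev≈3.945590; u=1·2.059956+2·0.941102+1/4·3.945590≈4.928558; next y=4/5·(-3.059956)+3/4·4.928558≈1.248453
n=8: y≈1.248453, sp=-1, e=sp−y≈-2.248453; I≈-1.307351, D=e−e_prev≈-4.308410; u=1·(-2.248453)+2·(-1.307351)+1/4·(-4.308410)≈-5.940259; next y=4/5·1.248453+3/4·(-5.940259)≈-3.456431
n=9: y≈-3.456431, sp=-1, e=sp−y≈2.456431; I≈1.149080, D=e−e_prev≈4.704885; u=1·2.456431+2·1.149080+1/4·4.704885≈5.930812; next y=4/5·(-3.456431)+3/4·5.930812≈1.682964
n=10: y≈1.682964, sp=-1, e=sp−y≈-2.682964; I≈-1.533884, D=e−e_prev≈-5.139395; u=1·(-2.682964)+2·(-1.533884)+1/4·(-5.139395)≈-7.035581; next y=4/5·1.682964+3/4·(-7.035581)≈-3.930315
n=11: y≈-3.930315, sp=-1, e=sp−y≈2.930315; I≈1.396431, D=e−e_prev≈5.613279; u=1·2.930315+2·1.396431+1/4·5.613279≈7.126495; next y=4/5·(-3.930315)+3/4·7.126495≈2.200620
n=12: y≈2.200620, sp=-1, e=sp−y≈-3.200620; I≈-1.804189, D=e−e_prev≈-6.130935; u=1·(-3.200620)+2·(-1.804189)+1/4·(-6.130935)≈-8.341732; next y=4/5·2.200620+3/4·(-8.341732)≈-4.495803
n=13: y≈-4.495803, sp=-1, e=sp−y≈3.495803; I≈1.691614, D=e−e_prev≈6.696423; u=1·3.495803+2·1.691614+1/4·6.696423≈8.553137; next y=4/5·(-4.495803)+3/4·8.553137≈2.818210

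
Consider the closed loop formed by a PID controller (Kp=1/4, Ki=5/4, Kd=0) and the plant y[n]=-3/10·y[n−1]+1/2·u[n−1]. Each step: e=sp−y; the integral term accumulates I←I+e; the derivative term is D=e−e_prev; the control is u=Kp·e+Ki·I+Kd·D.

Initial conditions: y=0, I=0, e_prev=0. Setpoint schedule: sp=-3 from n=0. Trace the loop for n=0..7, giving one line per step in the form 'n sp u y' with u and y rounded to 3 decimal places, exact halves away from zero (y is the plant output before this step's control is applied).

0 -3 -4.500 0.000
1 -3 -4.875 -2.250
2 -3 -6.544 -1.763
3 -3 -6.620 -2.743
4 -3 -7.325 -2.487
5 -3 -7.322 -2.916
6 -3 -7.622 -2.786
7 -3 -7.606 -2.975

(exact arithmetic carried between steps; '≈' marks a value shown rounded to 6 d.p. or computed from one; I and e_prev carry over from the previous line; the table rounds u and y to 3 d.p., halves away from zero)
n=0: y=0, sp=-3, e=sp−y=-3; I=-3, D=e−e_prev=-3; u=1/4·(-3)+5/4·(-3)+0·(-3)=-4.5; next y=-3/10·0+1/2·(-4.5)=-2.25
n=1: y=-2.25, sp=-3, e=sp−y=-0.75; I=-3.75, D=e−e_prev=2.25; u=1/4·(-0.75)+5/4·(-3.75)+0·2.25=-4.875; next y=-3/10·(-2.25)+1/2·(-4.875)=-1.7625
n=2: y=-1.7625, sp=-3, e=sp−y=-1.2375; I=-4.9875, D=e−e_prev=-0.4875; u=1/4·(-1.2375)+5/4·(-4.9875)+0·(-0.4875)=-6.54375; next y=-3/10·(-1.7625)+1/2·(-6.54375)=-2.743125
n=3: y=-2.743125, sp=-3, e=sp−y=-0.256875; I=-5.244375, D=e−e_prev=0.980625; u=1/4·(-0.256875)+5/4·(-5.244375)+0·0.980625≈-6.619688; next y=-3/10·(-2.743125)+1/2·(-6.619688)≈-2.486906
n=4: y≈-2.486906, sp=-3, e=sp−y≈-0.513094; I≈-5.757469, D=e−e_prev≈-0.256219; u=1/4·(-0.513094)+5/4·(-5.757469)+0·(-0.256219)≈-7.325109; next y=-3/10·(-2.486906)+1/2·(-7.325109)≈-2.916483
n=5: y≈-2.916483, sp=-3, e=sp−y≈-0.083517; I≈-5.840986, D=e−e_prev≈0.429577; u=1/4·(-0.083517)+5/4·(-5.840986)+0·0.429577≈-7.322112; next y=-3/10·(-2.916483)+1/2·(-7.322112)≈-2.786111
n=6: y≈-2.786111, sp=-3, e=sp−y≈-0.213889; I≈-6.054875, D=e−e_prev≈-0.130372; u=1/4·(-0.213889)+5/4·(-6.054875)+0·(-0.130372)≈-7.622066; next y=-3/10·(-2.786111)+1/2·(-7.622066)≈-2.975200
n=7: y≈-2.975200, sp=-3, e=sp−y≈-0.024800; I≈-6.079675, D=e−e_prev≈0.189089; u=1/4·(-0.024800)+5/4·(-6.079675)+0·0.189089≈-7.605794; next y=-3/10·(-2.975200)+1/2·(-7.605794)≈-2.910337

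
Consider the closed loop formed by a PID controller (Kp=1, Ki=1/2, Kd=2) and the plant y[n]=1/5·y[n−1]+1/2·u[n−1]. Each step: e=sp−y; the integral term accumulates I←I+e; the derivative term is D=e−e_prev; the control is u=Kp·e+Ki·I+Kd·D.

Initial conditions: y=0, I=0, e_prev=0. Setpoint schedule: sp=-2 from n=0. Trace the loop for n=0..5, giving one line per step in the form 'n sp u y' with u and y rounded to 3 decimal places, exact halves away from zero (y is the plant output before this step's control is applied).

0 -2 -7.000 0.000
1 -2 8.250 -3.500
2 -2 -22.238 3.425
3 -2 37.406 -10.434
4 -2 -80.769 16.616
5 -2 151.894 -37.061

(exact arithmetic carried between steps; '≈' marks a value shown rounded to 6 d.p. or computed from one; I and e_prev carry over from the previous line; the table rounds u and y to 3 d.p., halves away from zero)
n=0: y=0, sp=-2, e=sp−y=-2; I=-2, D=e−e_prev=-2; u=1·(-2)+1/2·(-2)+2·(-2)=-7; next y=1/5·0+1/2·(-7)=-3.5
n=1: y=-3.5, sp=-2, e=sp−y=1.5; I=-0.5, D=e−e_prev=3.5; u=1·1.5+1/2·(-0.5)+2·3.5=8.25; next y=1/5·(-3.5)+1/2·8.25=3.425
n=2: y=3.425, sp=-2, e=sp−y=-5.425; I=-5.925, D=e−e_prev=-6.925; u=1·(-5.425)+1/2·(-5.925)+2·(-6.925)=-22.2375; next y=1/5·3.425+1/2·(-22.2375)=-10.43375
n=3: y=-10.43375, sp=-2, e=sp−y=8.43375; I=2.50875, D=e−e_prev=13.85875; u=1·8.43375+1/2·2.50875+2·13.85875=37.405625; next y=1/5·(-10.43375)+1/2·37.405625≈16.616063
n=4: y≈16.616063, sp=-2, e=sp−y≈-18.616063; I≈-16.107313, D=e−e_prev≈-27.049813; u=1·(-18.616063)+1/2·(-16.107313)+2·(-27.049813)≈-80.769344; next y=1/5·16.616063+1/2·(-80.769344)≈-37.061459
n=5: y≈-37.061459, sp=-2, e=sp−y≈35.061459; I≈18.954147, D=e−e_prev≈53.677522; u=1·35.061459+1/2·18.954147+2·53.677522≈151.893577; next y=1/5·(-37.061459)+1/2·151.893577≈68.534496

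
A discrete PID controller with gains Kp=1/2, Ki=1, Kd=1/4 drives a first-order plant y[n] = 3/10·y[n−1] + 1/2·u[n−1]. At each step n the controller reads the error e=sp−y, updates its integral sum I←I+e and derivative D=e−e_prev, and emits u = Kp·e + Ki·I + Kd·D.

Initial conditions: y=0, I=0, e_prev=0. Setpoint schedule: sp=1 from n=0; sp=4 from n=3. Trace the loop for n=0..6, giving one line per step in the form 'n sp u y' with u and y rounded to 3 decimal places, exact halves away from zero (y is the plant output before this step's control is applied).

(exact arithmetic carried between steps; '≈' marks a value shown rounded to 6 d.p. or computed from one; I and e_prev carry over from the previous line; the table rounds u and y to 3 d.p., halves away from zero)
n=0: y=0, sp=1, e=sp−y=1; I=1, D=e−e_prev=1; u=1/2·1+1·1+1/4·1=1.75; next y=3/10·0+1/2·1.75=0.875
n=1: y=0.875, sp=1, e=sp−y=0.125; I=1.125, D=e−e_prev=-0.875; u=1/2·0.125+1·1.125+1/4·(-0.875)=0.96875; next y=3/10·0.875+1/2·0.96875=0.746875
n=2: y=0.746875, sp=1, e=sp−y=0.253125; I=1.378125, D=e−e_prev=0.128125; u=1/2·0.253125+1·1.378125+1/4·0.128125≈1.536719; next y=3/10·0.746875+1/2·1.536719≈0.992422
n=3: y≈0.992422, sp=4, e=sp−y≈3.007578; I≈4.385703, D=e−e_prev≈2.754453; u=1/2·3.007578+1·4.385703+1/4·2.754453≈6.578105; next y=3/10·0.992422+1/2·6.578105≈3.586779
n=4: y≈3.586779, sp=4, e=sp−y≈0.413221; I≈4.798924, D=e−e_prev≈-2.594357; u=1/2·0.413221+1·4.798924+1/4·(-2.594357)≈4.356945; next y=3/10·3.586779+1/2·4.356945≈3.254506
n=5: y≈3.254506, sp=4, e=sp−y≈0.745494; I≈5.544418, D=e−e_prev≈0.332273; u=1/2·0.745494+1·5.544418+1/4·0.332273≈6.000233; next y=3/10·3.254506+1/2·6.000233≈3.976468
n=6: y≈3.976468, sp=4, e=sp−y≈0.023532; I≈5.567949, D=e−e_prev≈-0.721962; u=1/2·0.023532+1·5.567949+1/4·(-0.721962)≈5.399225; next y=3/10·3.976468+1/2·5.399225≈3.892553

0 1 1.750 0.000
1 1 0.969 0.875
2 1 1.537 0.747
3 4 6.578 0.992
4 4 4.357 3.587
5 4 6.000 3.255
6 4 5.399 3.976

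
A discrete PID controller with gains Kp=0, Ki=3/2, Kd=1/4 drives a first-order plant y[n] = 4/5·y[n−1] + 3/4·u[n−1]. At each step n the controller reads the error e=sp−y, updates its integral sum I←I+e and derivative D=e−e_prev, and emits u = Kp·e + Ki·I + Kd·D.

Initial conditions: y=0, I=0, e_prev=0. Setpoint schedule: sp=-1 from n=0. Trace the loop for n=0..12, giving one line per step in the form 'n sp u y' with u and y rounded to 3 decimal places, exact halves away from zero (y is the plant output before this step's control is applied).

(exact arithmetic carried between steps; '≈' marks a value shown rounded to 6 d.p. or computed from one; I and e_prev carry over from the previous line; the table rounds u and y to 3 d.p., halves away from zero)
n=0: y=0, sp=-1, e=sp−y=-1; I=-1, D=e−e_prev=-1; u=0·(-1)+3/2·(-1)+1/4·(-1)=-1.75; next y=4/5·0+3/4·(-1.75)=-1.3125
n=1: y=-1.3125, sp=-1, e=sp−y=0.3125; I=-0.6875, D=e−e_prev=1.3125; u=0·0.3125+3/2·(-0.6875)+1/4·1.3125=-0.703125; next y=4/5·(-1.3125)+3/4·(-0.703125)≈-1.577344
n=2: y≈-1.577344, sp=-1, e=sp−y≈0.577344; I≈-0.110156, D=e−e_prev≈0.264844; u=0·0.577344+3/2·(-0.110156)+1/4·0.264844≈-0.099023; next y=4/5·(-1.577344)+3/4·(-0.099023)≈-1.336143
n=3: y≈-1.336143, sp=-1, e=sp−y≈0.336143; I≈0.225986, D=e−e_prev≈-0.241201; u=0·0.336143+3/2·0.225986+1/4·(-0.241201)≈0.278679; next y=4/5·(-1.336143)+3/4·0.278679≈-0.859905
n=4: y≈-0.859905, sp=-1, e=sp−y≈-0.140095; I≈0.085891, D=e−e_prev≈-0.476238; u=0·(-0.140095)+3/2·0.085891+1/4·(-0.476238)≈0.009777; next y=4/5·(-0.859905)+3/4·0.009777≈-0.680591
n=5: y≈-0.680591, sp=-1, e=sp−y≈-0.319409; I≈-0.233518, D=e−e_prev≈-0.179314; u=0·(-0.319409)+3/2·(-0.233518)+1/4·(-0.179314)≈-0.395105; next y=4/5·(-0.680591)+3/4·(-0.395105)≈-0.840802
n=6: y≈-0.840802, sp=-1, e=sp−y≈-0.159198; I≈-0.392716, D=e−e_prev≈0.160211; u=0·(-0.159198)+3/2·(-0.392716)+1/4·0.160211≈-0.549021; next y=4/5·(-0.840802)+3/4·(-0.549021)≈-1.084408
n=7: y≈-1.084408, sp=-1, e=sp−y≈0.084408; I≈-0.308309, D=e−e_prev≈0.243606; u=0·0.084408+3/2·(-0.308309)+1/4·0.243606≈-0.401561; next y=4/5·(-1.084408)+3/4·(-0.401561)≈-1.168697
n=8: y≈-1.168697, sp=-1, e=sp−y≈0.168697; I≈-0.139611, D=e−e_prev≈0.084289; u=0·0.168697+3/2·(-0.139611)+1/4·0.084289≈-0.188345; next y=4/5·(-1.168697)+3/4·(-0.188345)≈-1.076216
n=9: y≈-1.076216, sp=-1, e=sp−y≈0.076216; I≈-0.063395, D=e−e_prev≈-0.092481; u=0·0.076216+3/2·(-0.063395)+1/4·(-0.092481)≈-0.118213; next y=4/5·(-1.076216)+3/4·(-0.118213)≈-0.949633
n=10: y≈-0.949633, sp=-1, e=sp−y≈-0.050367; I≈-0.113762, D=e−e_prev≈-0.126584; u=0·(-0.050367)+3/2·(-0.113762)+1/4·(-0.126584)≈-0.202290; next y=4/5·(-0.949633)+3/4·(-0.202290)≈-0.911423
n=11: y≈-0.911423, sp=-1, e=sp−y≈-0.088577; I≈-0.202339, D=e−e_prev≈-0.038209; u=0·(-0.088577)+3/2·(-0.202339)+1/4·(-0.038209)≈-0.313061; next y=4/5·(-0.911423)+3/4·(-0.313061)≈-0.963934
n=12: y≈-0.963934, sp=-1, e=sp−y≈-0.036066; I≈-0.238405, D=e−e_prev≈0.052511; u=0·(-0.036066)+3/2·(-0.238405)+1/4·0.052511≈-0.344479; next y=4/5·(-0.963934)+3/4·(-0.344479)≈-1.029507

0 -1 -1.750 0.000
1 -1 -0.703 -1.313
2 -1 -0.099 -1.577
3 -1 0.279 -1.336
4 -1 0.010 -0.860
5 -1 -0.395 -0.681
6 -1 -0.549 -0.841
7 -1 -0.402 -1.084
8 -1 -0.188 -1.169
9 -1 -0.118 -1.076
10 -1 -0.202 -0.950
11 -1 -0.313 -0.911
12 -1 -0.344 -0.964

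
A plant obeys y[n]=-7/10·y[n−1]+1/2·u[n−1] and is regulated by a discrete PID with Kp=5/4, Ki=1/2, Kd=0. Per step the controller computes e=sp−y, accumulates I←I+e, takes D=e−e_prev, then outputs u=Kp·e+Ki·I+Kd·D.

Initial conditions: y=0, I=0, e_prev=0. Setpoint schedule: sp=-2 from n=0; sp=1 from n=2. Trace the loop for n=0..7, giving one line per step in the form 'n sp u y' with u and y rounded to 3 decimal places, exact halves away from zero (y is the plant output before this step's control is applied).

0 -2 -3.500 0.000
1 -2 -1.438 -1.750
2 1 -0.261 0.506
3 1 1.720 -0.485
4 1 -0.485 1.200
5 1 3.408 -1.082
6 1 -1.752 2.462
7 1 6.374 -2.599

(exact arithmetic carried between steps; '≈' marks a value shown rounded to 6 d.p. or computed from one; I and e_prev carry over from the previous line; the table rounds u and y to 3 d.p., halves away from zero)
n=0: y=0, sp=-2, e=sp−y=-2; I=-2, D=e−e_prev=-2; u=5/4·(-2)+1/2·(-2)+0·(-2)=-3.5; next y=-7/10·0+1/2·(-3.5)=-1.75
n=1: y=-1.75, sp=-2, e=sp−y=-0.25; I=-2.25, D=e−e_prev=1.75; u=5/4·(-0.25)+1/2·(-2.25)+0·1.75=-1.4375; next y=-7/10·(-1.75)+1/2·(-1.4375)=0.50625
n=2: y=0.50625, sp=1, e=sp−y=0.49375; I=-1.75625, D=e−e_prev=0.74375; u=5/4·0.49375+1/2·(-1.75625)+0·0.74375≈-0.260938; next y=-7/10·0.50625+1/2·(-0.260938)≈-0.484844
n=3: y≈-0.484844, sp=1, e=sp−y≈1.484844; I≈-0.271406, D=e−e_prev≈0.991094; u=5/4·1.484844+1/2·(-0.271406)+0·0.991094≈1.720352; next y=-7/10·(-0.484844)+1/2·1.720352≈1.199566
n=4: y≈1.199566, sp=1, e=sp−y≈-0.199566; I≈-0.470973, D=e−e_prev≈-1.684410; u=5/4·(-0.199566)+1/2·(-0.470973)+0·(-1.684410)≈-0.484944; next y=-7/10·1.199566+1/2·(-0.484944)≈-1.082169
n=5: y≈-1.082169, sp=1, e=sp−y≈2.082169; I≈1.611196, D=e−e_prev≈2.281735; u=5/4·2.082169+1/2·1.611196+0·2.281735≈3.408309; next y=-7/10·(-1.082169)+1/2·3.408309≈2.461672
n=6: y≈2.461672, sp=1, e=sp−y≈-1.461672; I≈0.149524, D=e−e_prev≈-3.543841; u=5/4·(-1.461672)+1/2·0.149524+0·(-3.543841)≈-1.752329; next y=-7/10·2.461672+1/2·(-1.752329)≈-2.599335
n=7: y≈-2.599335, sp=1, e=sp−y≈3.599335; I≈3.748859, D=e−e_prev≈5.061008; u=5/4·3.599335+1/2·3.748859+0·5.061008≈6.373598; next y=-7/10·(-2.599335)+1/2·6.373598≈5.006334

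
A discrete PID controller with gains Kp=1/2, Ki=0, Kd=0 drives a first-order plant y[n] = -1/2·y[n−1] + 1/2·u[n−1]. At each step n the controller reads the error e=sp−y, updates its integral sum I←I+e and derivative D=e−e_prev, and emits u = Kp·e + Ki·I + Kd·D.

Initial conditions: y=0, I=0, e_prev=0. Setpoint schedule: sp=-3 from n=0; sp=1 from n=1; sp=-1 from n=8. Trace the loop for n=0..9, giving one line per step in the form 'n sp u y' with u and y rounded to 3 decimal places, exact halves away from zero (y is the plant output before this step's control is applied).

(exact arithmetic carried between steps; '≈' marks a value shown rounded to 6 d.p. or computed from one; I and e_prev carry over from the previous line; the table rounds u and y to 3 d.p., halves away from zero)
n=0: y=0, sp=-3, e=sp−y=-3; I=-3, D=e−e_prev=-3; u=1/2·(-3)+0·(-3)+0·(-3)=-1.5; next y=-1/2·0+1/2·(-1.5)=-0.75
n=1: y=-0.75, sp=1, e=sp−y=1.75; I=-1.25, D=e−e_prev=4.75; u=1/2·1.75+0·(-1.25)+0·4.75=0.875; next y=-1/2·(-0.75)+1/2·0.875=0.8125
n=2: y=0.8125, sp=1, e=sp−y=0.1875; I=-1.0625, D=e−e_prev=-1.5625; u=1/2·0.1875+0·(-1.0625)+0·(-1.5625)=0.09375; next y=-1/2·0.8125+1/2·0.09375=-0.359375
n=3: y=-0.359375, sp=1, e=sp−y=1.359375; I=0.296875, D=e−e_prev=1.171875; u=1/2·1.359375+0·0.296875+0·1.171875≈0.679688; next y=-1/2·(-0.359375)+1/2·0.679688≈0.519531
n=4: y≈0.519531, sp=1, e=sp−y≈0.480469; I≈0.777344, D=e−e_prev≈-0.878906; u=1/2·0.480469+0·0.777344+0·(-0.878906)≈0.240234; next y=-1/2·0.519531+1/2·0.240234≈-0.139648
n=5: y≈-0.139648, sp=1, e=sp−y≈1.139648; I≈1.916992, D=e−e_prev≈0.659180; u=1/2·1.139648+0·1.916992+0·0.659180≈0.569824; next y=-1/2·(-0.139648)+1/2·0.569824≈0.354736
n=6: y≈0.354736, sp=1, e=sp−y≈0.645264; I≈2.562256, D=e−e_prev≈-0.494385; u=1/2·0.645264+0·2.562256+0·(-0.494385)≈0.322632; next y=-1/2·0.354736+1/2·0.322632≈-0.016052
n=7: y≈-0.016052, sp=1, e=sp−y≈1.016052; I≈3.578308, D=e−e_prev≈0.370789; u=1/2·1.016052+0·3.578308+0·0.370789≈0.508026; next y=-1/2·(-0.016052)+1/2·0.508026≈0.262039
n=8: y≈0.262039, sp=-1, e=sp−y≈-1.262039; I≈2.316269, D=e−e_prev≈-2.278091; u=1/2·(-1.262039)+0·2.316269+0·(-2.278091)≈-0.631020; next y=-1/2·0.262039+1/2·(-0.631020)≈-0.446529
n=9: y≈-0.446529, sp=-1, e=sp−y≈-0.553471; I≈1.762798, D=e−e_prev≈0.708569; u=1/2·(-0.553471)+0·1.762798+0·0.708569≈-0.276735; next y=-1/2·(-0.446529)+1/2·(-0.276735)≈0.084897

0 -3 -1.500 0.000
1 1 0.875 -0.750
2 1 0.094 0.813
3 1 0.680 -0.359
4 1 0.240 0.520
5 1 0.570 -0.140
6 1 0.323 0.355
7 1 0.508 -0.016
8 -1 -0.631 0.262
9 -1 -0.277 -0.447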